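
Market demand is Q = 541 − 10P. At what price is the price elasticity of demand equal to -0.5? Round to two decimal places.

Set −bP/(a − bP) = −0.5 ⇒ bP = 0.5(a − bP) ⇒ bP(1+0.5) = 0.5·a.
P = 0.5·541/(10·1.5) ≈ 18.03.

18.03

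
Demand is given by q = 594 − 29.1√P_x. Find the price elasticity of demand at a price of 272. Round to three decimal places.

-2.104

At P_x = 272, q = 114.0705.
dq/dP_x = −29.1/(2√P_x) = −29.1/(2·16.4924).
Point elasticity E = (dq/dP_x)·(P_x/q) = -0.8822 × 272/114.0705 ≈ -2.104.
|E| > 1, so demand is elastic at this price.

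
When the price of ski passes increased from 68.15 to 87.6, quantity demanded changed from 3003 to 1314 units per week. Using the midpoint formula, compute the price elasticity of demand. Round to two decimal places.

%ΔQ = (1314 − 3003)/[(3003 + 1314)/2] = -1689/2158.5 ≈ -0.7825.
%Δp = (87.6 − 68.15)/[(68.15 + 87.6)/2] = 19.45/77.875 ≈ 0.2498.
Arc elasticity E = %ΔQ/%Δp ≈ -0.7825/0.2498 ≈ -3.13.
|E| > 1: demand is elastic over this range.

-3.13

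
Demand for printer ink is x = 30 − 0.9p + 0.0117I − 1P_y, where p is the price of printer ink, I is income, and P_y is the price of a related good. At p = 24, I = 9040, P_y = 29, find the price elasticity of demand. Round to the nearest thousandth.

First evaluate x: 30 − 0.9(24) + 0.0117(9040) − 1(29) = 30 − 21.6 + 105.768 − 29 = 85.168.
∂x/∂p = −0.9, so E_p = (−0.9)·(24/85.168) ≈ -0.254.
|E_p| < 1: demand is inelastic.

-0.254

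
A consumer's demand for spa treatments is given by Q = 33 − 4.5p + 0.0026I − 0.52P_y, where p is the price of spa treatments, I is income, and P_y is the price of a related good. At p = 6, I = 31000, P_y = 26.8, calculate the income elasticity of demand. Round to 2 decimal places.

1.11

Substituting, Q = 33 − 4.5(6) + 0.0026(31000) − 0.52(26.8) = 33 − 27 + 80.6 − 13.936 = 72.664.
∂Q/∂I = +0.0026, so E_I = 0.0026·(31000/72.664) ≈ 1.11.
E_I > 1: normal good (luxury).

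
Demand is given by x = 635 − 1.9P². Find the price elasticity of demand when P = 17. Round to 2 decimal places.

At P = 17, x = 85.9.
dx/dP = −2·1.9·P = −64.6.
Point elasticity E = (dx/dP)·(P/x) = -64.6 × 17/85.9 ≈ -12.78.
|E| > 1, so demand is elastic at this price.

-12.78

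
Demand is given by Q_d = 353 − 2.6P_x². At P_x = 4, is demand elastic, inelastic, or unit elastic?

At P_x = 4, Q_d = 311.4.
dQ_d/dP_x = −2·2.6·P_x = −20.8.
Point elasticity E = (dQ_d/dP_x)·(P_x/Q_d) = -20.8 × 4/311.4 ≈ -0.267.
|E| ≈ 0.267 < 1, so demand is inelastic.

inelastic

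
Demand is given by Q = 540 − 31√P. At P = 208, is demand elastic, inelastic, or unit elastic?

At P = 208, Q = 92.9116.
dQ/dP = −31/(2√P) = −31/(2·14.4222).
Point elasticity E = (dQ/dP)·(P/Q) = -1.0747 × 208/92.9116 ≈ -2.406.
|E| ≈ 2.406 > 1, so demand is elastic.

elastic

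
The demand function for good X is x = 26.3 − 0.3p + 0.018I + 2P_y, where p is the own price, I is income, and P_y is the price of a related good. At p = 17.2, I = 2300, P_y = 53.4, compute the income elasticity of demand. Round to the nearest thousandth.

0.244

Evaluating quantity at (p, I, P_y) gives x = 26.3 − 0.3(17.2) + 0.018(2300) + 2(53.4) = 26.3 − 5.16 + 41.4 + 106.8 = 169.34.
∂x/∂I = +0.018, so E_I = 0.018·(2300/169.34) ≈ 0.244.
E_I ∈ (0,1): normal good (necessity).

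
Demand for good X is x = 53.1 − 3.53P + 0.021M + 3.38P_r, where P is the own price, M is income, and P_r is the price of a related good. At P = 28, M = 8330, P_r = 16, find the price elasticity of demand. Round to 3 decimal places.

Evaluating quantity at (P, M, P_r) gives x = 53.1 − 3.53(28) + 0.021(8330) + 3.38(16) = 53.1 − 98.84 + 174.93 + 54.08 = 183.27.
∂x/∂P = −3.53, so E_p = (−3.53)·(28/183.27) ≈ -0.539.
|E_p| < 1: demand is inelastic.

-0.539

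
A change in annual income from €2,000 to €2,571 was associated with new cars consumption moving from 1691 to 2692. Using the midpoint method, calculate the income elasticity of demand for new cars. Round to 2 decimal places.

%ΔQ = (2692 − 1691)/[(1691+2692)/2] = 1001/2191.5 ≈ 0.4568.
%ΔI = (2,571 − 2,000)/[(2,000+2,571)/2] = 571/2285.5 ≈ 0.2498.
E_I = %ΔQ/%ΔI ≈ 1.83.
E_I > 1: normal good (luxury).

1.83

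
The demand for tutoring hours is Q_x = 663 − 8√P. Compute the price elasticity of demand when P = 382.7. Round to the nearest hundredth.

-0.15

At P = 382.7, Q_x = 506.4982.
dQ_x/dP = −8/(2√P) = −8/(2·19.5627).
Point elasticity E = (dQ_x/dP)·(P/Q_x) = -0.2045 × 382.7/506.4982 ≈ -0.15.
|E| < 1, so demand is inelastic at this price.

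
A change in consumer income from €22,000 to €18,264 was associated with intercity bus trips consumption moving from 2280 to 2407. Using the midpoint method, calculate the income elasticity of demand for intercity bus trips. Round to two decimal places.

%ΔQ = (2407 − 2280)/[(2280+2407)/2] = 127/2343.5 ≈ 0.0542.
%ΔM = (18,264 − 22,000)/[(22,000+18,264)/2] = -3736/20132 ≈ -0.1856.
E_I = %ΔQ/%ΔM ≈ -0.29.
E_I < 0: inferior good.

-0.29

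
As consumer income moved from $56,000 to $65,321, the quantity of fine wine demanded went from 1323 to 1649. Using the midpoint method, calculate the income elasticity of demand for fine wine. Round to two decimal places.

%ΔQ = (1649 − 1323)/[(1323+1649)/2] = 326/1486 ≈ 0.2194.
%ΔY = (65,321 − 56,000)/[(56,000+65,321)/2] = 9321/60660.5 ≈ 0.1537.
E_I = %ΔQ/%ΔY ≈ 1.43.
E_I > 1: normal good (luxury).

1.43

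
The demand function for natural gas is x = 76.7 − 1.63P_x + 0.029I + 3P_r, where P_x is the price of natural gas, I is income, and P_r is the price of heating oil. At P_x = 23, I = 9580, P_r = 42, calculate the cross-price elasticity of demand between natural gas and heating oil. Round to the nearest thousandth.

Substituting, x = 76.7 − 1.63(23) + 0.029(9580) + 3(42) = 76.7 − 37.49 + 277.82 + 126 = 443.03.
∂x/∂P_r = +3, so E_xy = 3·(42/443.03) ≈ 0.284.
E_xy > 0: the goods are substitutes.

0.284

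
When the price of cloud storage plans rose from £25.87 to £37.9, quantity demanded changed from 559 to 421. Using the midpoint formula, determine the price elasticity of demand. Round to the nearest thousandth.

-0.746

%ΔQ = (421 − 559)/[(559 + 421)/2] = -138/490 ≈ -0.2816.
%Δp = (37.9 − 25.87)/[(25.87 + 37.9)/2] = 12.03/31.885 ≈ 0.3773.
Arc elasticity E = %ΔQ/%Δp ≈ -0.2816/0.3773 ≈ -0.746.
|E| < 1: demand is inelastic over this range.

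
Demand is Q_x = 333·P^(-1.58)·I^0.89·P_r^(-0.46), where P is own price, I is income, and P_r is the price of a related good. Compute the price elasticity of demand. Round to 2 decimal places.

-1.58

For a Cobb–Douglas (constant-elasticity) form Q_x = A·P^α·…, the elasticity with respect to P equals the exponent α at every point.
Here the exponent on P is -1.58, so the price elasticity of demand is -1.58.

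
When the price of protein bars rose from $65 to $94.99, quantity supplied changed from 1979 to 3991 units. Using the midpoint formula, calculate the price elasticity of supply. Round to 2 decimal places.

1.80

%Δq = (3991 − 1979)/[(1979 + 3991)/2] = 2012/2985 ≈ 0.6740.
%ΔP = (94.99 − 65)/[(65 + 94.99)/2] = 29.99/79.995 ≈ 0.3749.
Arc elasticity E = %Δq/%ΔP ≈ 0.6740/0.3749 ≈ 1.80.
|E| > 1: supply is elastic over this range.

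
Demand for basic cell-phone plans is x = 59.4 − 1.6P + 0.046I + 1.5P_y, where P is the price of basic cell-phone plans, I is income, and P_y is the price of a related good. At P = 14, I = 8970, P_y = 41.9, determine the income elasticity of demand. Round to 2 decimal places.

Evaluating quantity at (P, I, P_y) gives x = 59.4 − 1.6(14) + 0.046(8970) + 1.5(41.9) = 59.4 − 22.4 + 412.62 + 62.85 = 512.47.
∂x/∂I = +0.046, so E_I = 0.046·(8970/512.47) ≈ 0.81.
E_I ∈ (0,1): normal good (necessity).

0.81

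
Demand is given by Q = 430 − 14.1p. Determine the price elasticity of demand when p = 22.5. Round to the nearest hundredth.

At p = 22.5, Q = 112.75.
dQ/dp = −14.1.
Point elasticity E = (dQ/dp)·(p/Q) = -14.1 × 22.5/112.75 ≈ -2.81.
|E| > 1, so demand is elastic at this price.

-2.81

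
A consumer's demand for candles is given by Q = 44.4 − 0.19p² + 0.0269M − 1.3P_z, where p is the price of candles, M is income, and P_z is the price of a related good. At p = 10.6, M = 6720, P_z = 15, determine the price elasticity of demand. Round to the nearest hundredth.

-0.23

First evaluate Q: 44.4 − 0.19(10.6)² + 0.0269(6720) − 1.3(15) = 44.4 − 21.3484 + 180.768 − 19.5 = 184.3196.
∂Q/∂p = −2·0.19·p = -4.028, so E_p = -4.028·(10.6/184.3196) ≈ -0.23.
|E_p| < 1: demand is inelastic.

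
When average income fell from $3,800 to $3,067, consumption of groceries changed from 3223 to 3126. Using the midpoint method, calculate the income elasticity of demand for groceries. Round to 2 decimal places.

%ΔQ = (3126 − 3223)/[(3223+3126)/2] = -97/3174.5 ≈ -0.0306.
%ΔY = (3,067 − 3,800)/[(3,800+3,067)/2] = -733/3433.5 ≈ -0.2135.
E_I = %ΔQ/%ΔY ≈ 0.14.
E_I ∈ (0,1): normal good (necessity).

0.14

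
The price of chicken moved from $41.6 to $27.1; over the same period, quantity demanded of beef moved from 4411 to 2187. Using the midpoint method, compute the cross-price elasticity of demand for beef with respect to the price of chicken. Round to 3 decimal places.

%ΔQ_x = (2187 − 4411)/[(4411+2187)/2] = -2224/3299 ≈ -0.6741.
%ΔP_y = (27.1 − 41.6)/[(41.6+27.1)/2] ≈ -0.4221.
E_xy = -0.6741/-0.4221 ≈ 1.597.
E_xy > 0, so beef and chicken are substitutes.

1.597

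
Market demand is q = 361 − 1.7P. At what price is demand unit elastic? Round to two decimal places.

For linear demand q = a − bP, E = −bP/(a − bP). |E| = 1 ⇒ bP = a − bP ⇒ P = a/(2b).
P = 361/(2·1.7) ≈ 106.18.

106.18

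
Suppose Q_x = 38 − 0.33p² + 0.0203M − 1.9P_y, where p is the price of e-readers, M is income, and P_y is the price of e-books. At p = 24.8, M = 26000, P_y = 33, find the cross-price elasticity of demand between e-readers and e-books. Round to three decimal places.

-0.209

Substituting, Q_x = 38 − 0.33(24.8)² + 0.0203(26000) − 1.9(33) = 38 − 202.9632 + 527.8 − 62.7 = 300.1368.
∂Q_x/∂P_y = −1.9, so E_xy = -1.9·(33/300.1368) ≈ -0.209.
E_xy < 0: the goods are complements.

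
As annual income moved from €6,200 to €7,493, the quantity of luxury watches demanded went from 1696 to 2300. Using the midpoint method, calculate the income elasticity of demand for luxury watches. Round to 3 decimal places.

%ΔQ = (2300 − 1696)/[(1696+2300)/2] = 604/1998 ≈ 0.3023.
%ΔY = (7,493 − 6,200)/[(6,200+7,493)/2] = 1293/6846.5 ≈ 0.1889.
E_I = %ΔQ/%ΔY ≈ 1.601.
E_I > 1: normal good (luxury).

1.601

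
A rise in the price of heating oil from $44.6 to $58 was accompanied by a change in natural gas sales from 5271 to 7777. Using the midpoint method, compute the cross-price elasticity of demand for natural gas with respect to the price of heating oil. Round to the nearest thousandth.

1.471

%ΔQ_x = (7777 − 5271)/[(5271+7777)/2] = 2506/6524 ≈ 0.3841.
%ΔP_y = (58 − 44.6)/[(44.6+58)/2] ≈ 0.2612.
E_xy = 0.3841/0.2612 ≈ 1.471.
E_xy > 0, so natural gas and heating oil are substitutes.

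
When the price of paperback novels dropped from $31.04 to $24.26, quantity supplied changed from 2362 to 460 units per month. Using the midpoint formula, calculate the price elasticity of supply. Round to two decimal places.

%Δq = (460 − 2362)/[(2362 + 460)/2] = -1902/1411 ≈ -1.3480.
%ΔP = (24.26 − 31.04)/[(31.04 + 24.26)/2] = -6.78/27.65 ≈ -0.2452.
Arc elasticity E = %Δq/%ΔP ≈ -1.3480/-0.2452 ≈ 5.50.
|E| > 1: supply is elastic over this range.

5.50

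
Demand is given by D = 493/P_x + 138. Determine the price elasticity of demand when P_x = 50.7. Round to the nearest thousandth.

At P_x = 50.7, D = 147.7239.
dD/dP_x = −493/P_x² = −0.1918.
Point elasticity E = (dD/dP_x)·(P_x/D) = -0.1918 × 50.7/147.7239 ≈ -0.066.
|E| < 1, so demand is inelastic at this price.

-0.066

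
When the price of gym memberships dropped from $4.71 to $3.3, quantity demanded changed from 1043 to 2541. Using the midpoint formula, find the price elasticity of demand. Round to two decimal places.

-2.37

%ΔQ = (2541 − 1043)/[(1043 + 2541)/2] = 1498/1792 ≈ 0.8359.
%ΔP = (3.3 − 4.71)/[(4.71 + 3.3)/2] = -1.41/4.005 ≈ -0.3521.
Arc elasticity E = %ΔQ/%ΔP ≈ 0.8359/-0.3521 ≈ -2.37.
|E| > 1: demand is elastic over this range.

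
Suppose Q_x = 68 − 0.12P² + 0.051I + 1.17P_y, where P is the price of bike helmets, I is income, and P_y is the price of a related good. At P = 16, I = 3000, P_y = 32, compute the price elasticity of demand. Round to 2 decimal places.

-0.27

First evaluate Q_x: 68 − 0.12(16)² + 0.051(3000) + 1.17(32) = 68 − 30.72 + 153 + 37.44 = 227.72.
∂Q_x/∂P = −2·0.12·P = -3.84, so E_p = -3.84·(16/227.72) ≈ -0.27.
|E_p| < 1: demand is inelastic.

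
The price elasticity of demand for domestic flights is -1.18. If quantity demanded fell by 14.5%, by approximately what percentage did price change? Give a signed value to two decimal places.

12.29

%ΔQ ≈ E × %ΔP ⇒ %ΔP = %ΔQ / E = (-14.5%)/(-1.18) ≈ 12.29%.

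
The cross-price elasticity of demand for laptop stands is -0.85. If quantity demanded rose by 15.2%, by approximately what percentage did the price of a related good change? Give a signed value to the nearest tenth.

%ΔQ ≈ E × %ΔP_y ⇒ %ΔP_y = %ΔQ / E = (15.2%)/(-0.85) ≈ -17.9%.

-17.9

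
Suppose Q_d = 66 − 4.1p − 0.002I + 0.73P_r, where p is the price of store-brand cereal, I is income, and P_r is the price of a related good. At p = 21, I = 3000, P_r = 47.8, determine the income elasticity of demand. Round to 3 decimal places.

-0.682

At the given point, Q_d = 66 − 4.1(21) − 0.002(3000) + 0.73(47.8) = 66 − 86.1 − 6 + 34.894 = 8.794.
∂Q_d/∂I = −0.002, so E_I = -0.002·(3000/8.794) ≈ -0.682.
E_I < 0: inferior good.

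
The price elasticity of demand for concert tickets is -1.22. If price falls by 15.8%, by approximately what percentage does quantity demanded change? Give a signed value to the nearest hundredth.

%ΔQ ≈ E × %ΔP = (-1.22) × (-15.8%) ≈ 19.28%.

19.28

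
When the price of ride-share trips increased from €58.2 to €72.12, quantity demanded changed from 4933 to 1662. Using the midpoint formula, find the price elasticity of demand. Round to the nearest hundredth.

%Δq = (1662 − 4933)/[(4933 + 1662)/2] = -3271/3297.5 ≈ -0.9920.
%Δp = (72.12 − 58.2)/[(58.2 + 72.12)/2] = 13.92/65.16 ≈ 0.2136.
Arc elasticity E = %Δq/%Δp ≈ -0.9920/0.2136 ≈ -4.64.
|E| > 1: demand is elastic over this range.

-4.64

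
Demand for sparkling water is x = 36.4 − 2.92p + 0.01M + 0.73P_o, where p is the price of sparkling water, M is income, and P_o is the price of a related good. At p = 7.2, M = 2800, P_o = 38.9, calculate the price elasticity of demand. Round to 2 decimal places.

-0.29

First evaluate x: 36.4 − 2.92(7.2) + 0.01(2800) + 0.73(38.9) = 36.4 − 21.024 + 28 + 28.397 = 71.773.
∂x/∂p = −2.92, so E_p = (−2.92)·(7.2/71.773) ≈ -0.29.
|E_p| < 1: demand is inelastic.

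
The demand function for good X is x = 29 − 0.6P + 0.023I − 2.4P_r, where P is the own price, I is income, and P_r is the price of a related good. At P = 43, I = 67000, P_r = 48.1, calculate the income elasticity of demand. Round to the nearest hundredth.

Substituting, x = 29 − 0.6(43) + 0.023(67000) − 2.4(48.1) = 29 − 25.8 + 1541 − 115.44 = 1428.76.
∂x/∂I = +0.023, so E_I = 0.023·(67000/1428.76) ≈ 1.08.
E_I > 1: normal good (luxury).

1.08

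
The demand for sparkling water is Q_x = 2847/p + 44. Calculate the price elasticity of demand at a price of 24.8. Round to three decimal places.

-0.723

At p = 24.8, Q_x = 158.7984.
dQ_x/dp = −2847/p² = −4.629.
Point elasticity E = (dQ_x/dp)·(p/Q_x) = -4.629 × 24.8/158.7984 ≈ -0.723.
|E| < 1, so demand is inelastic at this price.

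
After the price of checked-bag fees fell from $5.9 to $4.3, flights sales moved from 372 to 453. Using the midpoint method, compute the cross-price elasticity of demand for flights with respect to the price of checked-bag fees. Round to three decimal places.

%ΔQ_x = (453 − 372)/[(372+453)/2] = 81/412.5 ≈ 0.1964.
%ΔP_y = (4.3 − 5.9)/[(5.9+4.3)/2] ≈ -0.3137.
E_xy = 0.1964/-0.3137 ≈ -0.626.
E_xy < 0, so flights and checked-bag fees are complements.

-0.626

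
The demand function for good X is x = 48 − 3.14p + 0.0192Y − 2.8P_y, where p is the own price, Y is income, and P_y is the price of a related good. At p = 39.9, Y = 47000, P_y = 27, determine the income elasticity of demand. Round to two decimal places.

First evaluate x: 48 − 3.14(39.9) + 0.0192(47000) − 2.8(27) = 48 − 125.286 + 902.4 − 75.6 = 749.514.
∂x/∂Y = +0.0192, so E_I = 0.0192·(47000/749.514) ≈ 1.20.
E_I > 1: normal good (luxury).

1.20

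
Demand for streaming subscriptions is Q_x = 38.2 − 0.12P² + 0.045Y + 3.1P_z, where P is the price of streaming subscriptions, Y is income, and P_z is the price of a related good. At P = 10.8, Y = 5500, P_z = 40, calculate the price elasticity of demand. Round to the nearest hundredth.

-0.07

At the given point, Q_x = 38.2 − 0.12(10.8)² + 0.045(5500) + 3.1(40) = 38.2 − 13.9968 + 247.5 + 124 = 395.7032.
∂Q_x/∂P = −2·0.12·P = -2.592, so E_p = -2.592·(10.8/395.7032) ≈ -0.07.
|E_p| < 1: demand is inelastic.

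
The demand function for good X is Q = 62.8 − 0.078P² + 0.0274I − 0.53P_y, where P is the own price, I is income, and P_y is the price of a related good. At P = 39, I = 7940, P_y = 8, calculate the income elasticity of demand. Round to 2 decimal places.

1.38

Evaluating quantity at (P, I, P_y) gives Q = 62.8 − 0.078(39)² + 0.0274(7940) − 0.53(8) = 62.8 − 118.638 + 217.556 − 4.24 = 157.478.
∂Q/∂I = +0.0274, so E_I = 0.0274·(7940/157.478) ≈ 1.38.
E_I > 1: normal good (luxury).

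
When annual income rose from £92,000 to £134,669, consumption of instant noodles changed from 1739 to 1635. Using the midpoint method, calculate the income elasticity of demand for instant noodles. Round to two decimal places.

%ΔQ = (1635 − 1739)/[(1739+1635)/2] = -104/1687 ≈ -0.0616.
%ΔI = (134,669 − 92,000)/[(92,000+134,669)/2] = 42669/113334.5 ≈ 0.3765.
E_I = %ΔQ/%ΔI ≈ -0.16.
E_I < 0: inferior good.

-0.16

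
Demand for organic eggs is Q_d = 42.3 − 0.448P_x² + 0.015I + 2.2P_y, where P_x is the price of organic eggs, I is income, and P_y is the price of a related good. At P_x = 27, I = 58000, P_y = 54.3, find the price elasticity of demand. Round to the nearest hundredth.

-0.93

Q_d = 42.3 − 0.448(27)² + 0.015(58000) + 2.2(54.3) = 42.3 − 326.592 + 870 + 119.46 = 705.168.
∂Q_d/∂P_x = −2·0.448·P_x = -24.192, so E_p = -24.192·(27/705.168) ≈ -0.93.
|E_p| < 1: demand is inelastic.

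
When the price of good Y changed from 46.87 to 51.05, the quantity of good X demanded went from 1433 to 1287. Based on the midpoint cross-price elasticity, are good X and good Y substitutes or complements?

complements

%ΔQ_x = (1287 − 1433)/[(1433+1287)/2] = -146/1360 ≈ -0.1074.
%ΔP_y = (51.05 − 46.87)/[(46.87+51.05)/2] ≈ 0.0854.
E_xy = -0.1074/0.0854 ≈ -1.257.
E_xy < 0, so the goods are complements.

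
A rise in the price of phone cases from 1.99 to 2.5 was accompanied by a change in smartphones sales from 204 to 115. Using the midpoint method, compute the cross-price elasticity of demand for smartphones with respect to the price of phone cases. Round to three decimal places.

-2.456

%ΔQ_x = (115 − 204)/[(204+115)/2] = -89/159.5 ≈ -0.5580.
%ΔP_y = (2.5 − 1.99)/[(1.99+2.5)/2] ≈ 0.2272.
E_xy = -0.5580/0.2272 ≈ -2.456.
E_xy < 0, so smartphones and phone cases are complements.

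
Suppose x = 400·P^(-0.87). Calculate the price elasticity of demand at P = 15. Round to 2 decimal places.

-0.87

For a Cobb–Douglas (constant-elasticity) form x = A·P^α·…, the elasticity with respect to P equals the exponent α at every point.
Here the exponent on P is -0.87, so the price elasticity of demand is -0.87.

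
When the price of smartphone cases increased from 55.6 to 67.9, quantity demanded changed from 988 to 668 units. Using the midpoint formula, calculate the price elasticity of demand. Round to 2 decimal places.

-1.94

%ΔQ = (668 − 988)/[(988 + 668)/2] = -320/828 ≈ -0.3865.
%Δp = (67.9 − 55.6)/[(55.6 + 67.9)/2] = 12.3/61.75 ≈ 0.1992.
Arc elasticity E = %ΔQ/%Δp ≈ -0.3865/0.1992 ≈ -1.94.
|E| > 1: demand is elastic over this range.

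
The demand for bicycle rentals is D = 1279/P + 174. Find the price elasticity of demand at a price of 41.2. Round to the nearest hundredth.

At P = 41.2, D = 205.0437.
dD/dP = −1279/P² = −0.7535.
Point elasticity E = (dD/dP)·(P/D) = -0.7535 × 41.2/205.0437 ≈ -0.15.
|E| < 1, so demand is inelastic at this price.

-0.15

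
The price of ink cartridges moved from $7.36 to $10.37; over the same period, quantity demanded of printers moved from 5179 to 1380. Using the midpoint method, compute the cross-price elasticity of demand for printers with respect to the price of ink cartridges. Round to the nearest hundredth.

%ΔQ_x = (1380 − 5179)/[(5179+1380)/2] = -3799/3279.5 ≈ -1.1584.
%ΔP_y = (10.37 − 7.36)/[(7.36+10.37)/2] ≈ 0.3395.
E_xy = -1.1584/0.3395 ≈ -3.41.
E_xy < 0, so printers and ink cartridges are complements.

-3.41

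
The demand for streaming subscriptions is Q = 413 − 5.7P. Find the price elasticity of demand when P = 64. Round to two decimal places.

At P = 64, Q = 48.2.
dQ/dP = −5.7.
Point elasticity E = (dQ/dP)·(P/Q) = -5.7 × 64/48.2 ≈ -7.57.
|E| > 1, so demand is elastic at this price.

-7.57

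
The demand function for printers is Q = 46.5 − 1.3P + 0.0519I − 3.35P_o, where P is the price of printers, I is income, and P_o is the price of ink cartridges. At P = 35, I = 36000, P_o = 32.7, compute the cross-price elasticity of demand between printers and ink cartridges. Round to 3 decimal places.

-0.062

Evaluating quantity at (P, I, P_o) gives Q = 46.5 − 1.3(35) + 0.0519(36000) − 3.35(32.7) = 46.5 − 45.5 + 1868.4 − 109.545 = 1759.855.
∂Q/∂P_o = −3.35, so E_xy = -3.35·(32.7/1759.855) ≈ -0.062.
E_xy < 0: the goods are complements.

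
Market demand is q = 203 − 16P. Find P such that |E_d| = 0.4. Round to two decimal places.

Set −bP/(a − bP) = −0.4 ⇒ bP = 0.4(a − bP) ⇒ bP(1+0.4) = 0.4·a.
P = 0.4·203/(16·1.4) ≈ 3.63.

3.63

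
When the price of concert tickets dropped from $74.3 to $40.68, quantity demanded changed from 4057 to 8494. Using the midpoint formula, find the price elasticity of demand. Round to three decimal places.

-1.209

%Δq = (8494 − 4057)/[(4057 + 8494)/2] = 4437/6275.5 ≈ 0.7070.
%Δp = (40.68 − 74.3)/[(74.3 + 40.68)/2] = -33.62/57.49 ≈ -0.5848.
Arc elasticity E = %Δq/%Δp ≈ 0.7070/-0.5848 ≈ -1.209.
|E| > 1: demand is elastic over this range.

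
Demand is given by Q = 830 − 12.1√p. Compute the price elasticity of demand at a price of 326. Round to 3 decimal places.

At p = 326, Q = 611.5288.
dQ/dp = −12.1/(2√p) = −12.1/(2·18.0555).
Point elasticity E = (dQ/dp)·(p/Q) = -0.3351 × 326/611.5288 ≈ -0.179.
|E| < 1, so demand is inelastic at this price.

-0.179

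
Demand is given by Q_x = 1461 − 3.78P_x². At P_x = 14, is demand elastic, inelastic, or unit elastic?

elastic

At P_x = 14, Q_x = 720.12.
dQ_x/dP_x = −2·3.78·P_x = −105.84.
Point elasticity E = (dQ_x/dP_x)·(P_x/Q_x) = -105.84 × 14/720.12 ≈ -2.058.
|E| ≈ 2.058 > 1, so demand is elastic.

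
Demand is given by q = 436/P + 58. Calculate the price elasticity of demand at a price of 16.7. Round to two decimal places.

At P = 16.7, q = 84.1078.
dq/dP = −436/P² = −1.5633.
Point elasticity E = (dq/dP)·(P/q) = -1.5633 × 16.7/84.1078 ≈ -0.31.
|E| < 1, so demand is inelastic at this price.

-0.31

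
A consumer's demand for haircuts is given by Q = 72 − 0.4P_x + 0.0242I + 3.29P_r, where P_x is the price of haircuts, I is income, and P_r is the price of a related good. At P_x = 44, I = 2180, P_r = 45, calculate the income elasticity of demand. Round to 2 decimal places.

First evaluate Q: 72 − 0.4(44) + 0.0242(2180) + 3.29(45) = 72 − 17.6 + 52.756 + 148.05 = 255.206.
∂Q/∂I = +0.0242, so E_I = 0.0242·(2180/255.206) ≈ 0.21.
E_I ∈ (0,1): normal good (necessity).

0.21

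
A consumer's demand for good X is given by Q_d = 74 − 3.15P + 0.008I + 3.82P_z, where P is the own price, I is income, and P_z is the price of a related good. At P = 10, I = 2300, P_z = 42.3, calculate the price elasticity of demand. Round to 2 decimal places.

Evaluating quantity at (P, I, P_z) gives Q_d = 74 − 3.15(10) + 0.008(2300) + 3.82(42.3) = 74 − 31.5 + 18.4 + 161.586 = 222.486.
∂Q_d/∂P = −3.15, so E_p = (−3.15)·(10/222.486) ≈ -0.14.
|E_p| < 1: demand is inelastic.

-0.14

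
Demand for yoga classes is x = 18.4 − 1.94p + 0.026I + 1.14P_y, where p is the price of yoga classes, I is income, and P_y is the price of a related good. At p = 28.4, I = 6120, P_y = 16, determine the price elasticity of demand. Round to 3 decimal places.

At the given point, x = 18.4 − 1.94(28.4) + 0.026(6120) + 1.14(16) = 18.4 − 55.096 + 159.12 + 18.24 = 140.664.
∂x/∂p = −1.94, so E_p = (−1.94)·(28.4/140.664) ≈ -0.392.
|E_p| < 1: demand is inelastic.

-0.392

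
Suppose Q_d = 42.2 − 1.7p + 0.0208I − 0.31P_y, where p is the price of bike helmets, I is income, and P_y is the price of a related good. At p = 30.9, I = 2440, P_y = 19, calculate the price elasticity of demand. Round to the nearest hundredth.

Substituting, Q_d = 42.2 − 1.7(30.9) + 0.0208(2440) − 0.31(19) = 42.2 − 52.53 + 50.752 − 5.89 = 34.532.
∂Q_d/∂p = −1.7, so E_p = (−1.7)·(30.9/34.532) ≈ -1.52.
|E_p| > 1: demand is elastic.

-1.52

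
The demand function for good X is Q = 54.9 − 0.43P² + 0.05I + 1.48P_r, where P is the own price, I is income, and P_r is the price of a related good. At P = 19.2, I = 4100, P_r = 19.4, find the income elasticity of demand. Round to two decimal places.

First evaluate Q: 54.9 − 0.43(19.2)² + 0.05(4100) + 1.48(19.4) = 54.9 − 158.5152 + 205 + 28.712 = 130.0968.
∂Q/∂I = +0.05, so E_I = 0.05·(4100/130.0968) ≈ 1.58.
E_I > 1: normal good (luxury).

1.58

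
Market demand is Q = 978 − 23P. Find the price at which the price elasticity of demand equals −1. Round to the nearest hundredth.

For linear demand Q = a − bP, E = −bP/(a − bP). |E| = 1 ⇒ bP = a − bP ⇒ P = a/(2b).
P = 978/(2·23) ≈ 21.26.

21.26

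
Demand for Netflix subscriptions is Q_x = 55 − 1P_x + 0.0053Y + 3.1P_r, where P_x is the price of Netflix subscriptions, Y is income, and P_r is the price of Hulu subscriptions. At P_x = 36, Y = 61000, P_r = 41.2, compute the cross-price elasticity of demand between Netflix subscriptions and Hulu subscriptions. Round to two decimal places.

0.27

Evaluating quantity at (P_x, Y, P_r) gives Q_x = 55 − 1(36) + 0.0053(61000) + 3.1(41.2) = 55 − 36 + 323.3 + 127.72 = 470.02.
∂Q_x/∂P_r = +3.1, so E_xy = 3.1·(41.2/470.02) ≈ 0.27.
E_xy > 0: the goods are substitutes.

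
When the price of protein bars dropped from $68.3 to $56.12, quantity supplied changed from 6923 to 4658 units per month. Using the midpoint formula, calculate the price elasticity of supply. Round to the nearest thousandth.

1.998

%ΔQ = (4658 − 6923)/[(6923 + 4658)/2] = -2265/5790.5 ≈ -0.3912.
%ΔP = (56.12 − 68.3)/[(68.3 + 56.12)/2] = -12.18/62.21 ≈ -0.1958.
Arc elasticity E = %ΔQ/%ΔP ≈ -0.3912/-0.1958 ≈ 1.998.
|E| > 1: supply is elastic over this range.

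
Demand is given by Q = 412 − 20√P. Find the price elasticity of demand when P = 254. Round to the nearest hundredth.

-1.71

At P = 254, Q = 93.2525.
dQ/dP = −20/(2√P) = −20/(2·15.9374).
Point elasticity E = (dQ/dP)·(P/Q) = -0.6275 × 254/93.2525 ≈ -1.71.
|E| > 1, so demand is elastic at this price.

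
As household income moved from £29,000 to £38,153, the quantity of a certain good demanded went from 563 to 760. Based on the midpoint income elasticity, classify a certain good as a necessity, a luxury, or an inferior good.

luxury

%ΔQ = (760 − 563)/[(563+760)/2] = 197/661.5 ≈ 0.2978.
%ΔI = (38,153 − 29,000)/[(29,000+38,153)/2] = 9153/33576.5 ≈ 0.2726.
E_I = %ΔQ/%ΔI ≈ 1.092.
E_I > 1: normal good (luxury).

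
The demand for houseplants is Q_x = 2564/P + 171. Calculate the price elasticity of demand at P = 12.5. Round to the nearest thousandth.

-0.545

At P = 12.5, Q_x = 376.12.
dQ_x/dP = −2564/P² = −16.4096.
Point elasticity E = (dQ_x/dP)·(P/Q_x) = -16.4096 × 12.5/376.12 ≈ -0.545.
|E| < 1, so demand is inelastic at this price.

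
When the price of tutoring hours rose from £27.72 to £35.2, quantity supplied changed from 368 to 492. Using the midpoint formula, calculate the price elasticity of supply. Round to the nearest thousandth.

1.213

%ΔQ = (492 − 368)/[(368 + 492)/2] = 124/430 ≈ 0.2884.
%Δp = (35.2 − 27.72)/[(27.72 + 35.2)/2] = 7.48/31.46 ≈ 0.2378.
Arc elasticity E = %ΔQ/%Δp ≈ 0.2884/0.2378 ≈ 1.213.
|E| > 1: supply is elastic over this range.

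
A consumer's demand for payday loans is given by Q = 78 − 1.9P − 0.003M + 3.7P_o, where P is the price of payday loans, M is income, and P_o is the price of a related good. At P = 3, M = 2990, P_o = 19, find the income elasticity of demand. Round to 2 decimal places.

-0.07

Substituting, Q = 78 − 1.9(3) − 0.003(2990) + 3.7(19) = 78 − 5.7 − 8.97 + 70.3 = 133.63.
∂Q/∂M = −0.003, so E_I = -0.003·(2990/133.63) ≈ -0.07.
E_I < 0: inferior good.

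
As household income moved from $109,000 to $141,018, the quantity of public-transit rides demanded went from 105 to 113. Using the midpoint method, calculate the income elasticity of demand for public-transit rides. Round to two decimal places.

0.29

%ΔQ = (113 − 105)/[(105+113)/2] = 8/109 ≈ 0.0734.
%ΔM = (141,018 − 109,000)/[(109,000+141,018)/2] = 32018/125009 ≈ 0.2561.
E_I = %ΔQ/%ΔM ≈ 0.29.
E_I ∈ (0,1): normal good (necessity).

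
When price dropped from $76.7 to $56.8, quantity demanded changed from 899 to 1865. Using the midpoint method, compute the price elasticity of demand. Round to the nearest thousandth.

-2.345

%ΔQ = (1865 − 899)/[(899 + 1865)/2] = 966/1382 ≈ 0.6990.
%ΔP = (56.8 − 76.7)/[(76.7 + 56.8)/2] = -19.9/66.75 ≈ -0.2981.
Arc elasticity E = %ΔQ/%ΔP ≈ 0.6990/-0.2981 ≈ -2.345.
|E| > 1: demand is elastic over this range.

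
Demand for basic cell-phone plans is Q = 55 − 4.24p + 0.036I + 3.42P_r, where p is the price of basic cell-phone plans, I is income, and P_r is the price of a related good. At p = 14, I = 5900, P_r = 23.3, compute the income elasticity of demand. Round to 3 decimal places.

0.738

First evaluate Q: 55 − 4.24(14) + 0.036(5900) + 3.42(23.3) = 55 − 59.36 + 212.4 + 79.686 = 287.726.
∂Q/∂I = +0.036, so E_I = 0.036·(5900/287.726) ≈ 0.738.
E_I ∈ (0,1): normal good (necessity).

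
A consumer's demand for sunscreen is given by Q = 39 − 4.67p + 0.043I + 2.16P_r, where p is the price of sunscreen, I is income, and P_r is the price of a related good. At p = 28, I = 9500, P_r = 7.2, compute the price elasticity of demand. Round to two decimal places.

At the given point, Q = 39 − 4.67(28) + 0.043(9500) + 2.16(7.2) = 39 − 130.76 + 408.5 + 15.552 = 332.292.
∂Q/∂p = −4.67, so E_p = (−4.67)·(28/332.292) ≈ -0.39.
|E_p| < 1: demand is inelastic.

-0.39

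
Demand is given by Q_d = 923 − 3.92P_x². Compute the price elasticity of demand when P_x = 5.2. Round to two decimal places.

At P_x = 5.2, Q_d = 817.0032.
dQ_d/dP_x = −2·3.92·P_x = −40.768.
Point elasticity E = (dQ_d/dP_x)·(P_x/Q_d) = -40.768 × 5.2/817.0032 ≈ -0.26.
|E| < 1, so demand is inelastic at this price.

-0.26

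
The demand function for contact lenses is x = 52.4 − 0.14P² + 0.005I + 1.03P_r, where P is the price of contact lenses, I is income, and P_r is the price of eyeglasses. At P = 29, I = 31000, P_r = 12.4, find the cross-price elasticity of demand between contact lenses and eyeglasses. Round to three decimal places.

Substituting, x = 52.4 − 0.14(29)² + 0.005(31000) + 1.03(12.4) = 52.4 − 117.74 + 155 + 12.772 = 102.432.
∂x/∂P_r = +1.03, so E_xy = 1.03·(12.4/102.432) ≈ 0.125.
E_xy > 0: the goods are substitutes.

0.125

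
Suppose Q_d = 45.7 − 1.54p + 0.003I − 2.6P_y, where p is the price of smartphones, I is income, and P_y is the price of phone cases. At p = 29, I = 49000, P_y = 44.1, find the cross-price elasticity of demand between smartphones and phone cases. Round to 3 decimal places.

Q_d = 45.7 − 1.54(29) + 0.003(49000) − 2.6(44.1) = 45.7 − 44.66 + 147 − 114.66 = 33.38.
∂Q_d/∂P_y = −2.6, so E_xy = -2.6·(44.1/33.38) ≈ -3.435.
E_xy < 0: the goods are complements.

-3.435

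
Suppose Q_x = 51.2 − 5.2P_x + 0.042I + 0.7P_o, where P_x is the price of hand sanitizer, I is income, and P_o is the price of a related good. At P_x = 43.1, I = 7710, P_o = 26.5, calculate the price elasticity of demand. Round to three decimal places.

Substituting, Q_x = 51.2 − 5.2(43.1) + 0.042(7710) + 0.7(26.5) = 51.2 − 224.12 + 323.82 + 18.55 = 169.45.
∂Q_x/∂P_x = −5.2, so E_p = (−5.2)·(43.1/169.45) ≈ -1.323.
|E_p| > 1: demand is elastic.

-1.323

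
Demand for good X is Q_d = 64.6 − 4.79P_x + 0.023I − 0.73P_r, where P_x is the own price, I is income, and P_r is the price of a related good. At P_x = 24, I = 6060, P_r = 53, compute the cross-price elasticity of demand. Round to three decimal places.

At the given point, Q_d = 64.6 − 4.79(24) + 0.023(6060) − 0.73(53) = 64.6 − 114.96 + 139.38 − 38.69 = 50.33.
∂Q_d/∂P_r = −0.73, so E_xy = -0.73·(53/50.33) ≈ -0.769.
E_xy < 0: the goods are complements.

-0.769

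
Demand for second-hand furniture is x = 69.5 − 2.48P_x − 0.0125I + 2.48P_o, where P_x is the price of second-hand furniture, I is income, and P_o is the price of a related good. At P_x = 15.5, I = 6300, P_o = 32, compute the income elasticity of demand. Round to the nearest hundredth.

-2.49

First evaluate x: 69.5 − 2.48(15.5) − 0.0125(6300) + 2.48(32) = 69.5 − 38.44 − 78.75 + 79.36 = 31.67.
∂x/∂I = −0.0125, so E_I = -0.0125·(6300/31.67) ≈ -2.49.
E_I < 0: inferior good.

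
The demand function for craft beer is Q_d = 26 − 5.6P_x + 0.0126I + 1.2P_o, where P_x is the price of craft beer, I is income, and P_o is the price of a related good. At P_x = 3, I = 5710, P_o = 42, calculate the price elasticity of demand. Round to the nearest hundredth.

First evaluate Q_d: 26 − 5.6(3) + 0.0126(5710) + 1.2(42) = 26 − 16.8 + 71.946 + 50.4 = 131.546.
∂Q_d/∂P_x = −5.6, so E_p = (−5.6)·(3/131.546) ≈ -0.13.
|E_p| < 1: demand is inelastic.

-0.13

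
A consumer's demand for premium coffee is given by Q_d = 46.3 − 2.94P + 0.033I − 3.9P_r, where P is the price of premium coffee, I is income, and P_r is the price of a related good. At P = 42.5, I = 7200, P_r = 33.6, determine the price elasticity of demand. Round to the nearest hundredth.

-4.48

Substituting, Q_d = 46.3 − 2.94(42.5) + 0.033(7200) − 3.9(33.6) = 46.3 − 124.95 + 237.6 − 131.04 = 27.91.
∂Q_d/∂P = −2.94, so E_p = (−2.94)·(42.5/27.91) ≈ -4.48.
|E_p| > 1: demand is elastic.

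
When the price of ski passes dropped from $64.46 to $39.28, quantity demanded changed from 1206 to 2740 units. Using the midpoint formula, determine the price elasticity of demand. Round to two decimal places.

-1.60

%Δq = (2740 − 1206)/[(1206 + 2740)/2] = 1534/1973 ≈ 0.7775.
%ΔP = (39.28 − 64.46)/[(64.46 + 39.28)/2] = -25.18/51.87 ≈ -0.4854.
Arc elasticity E = %Δq/%ΔP ≈ 0.7775/-0.4854 ≈ -1.60.
|E| > 1: demand is elastic over this range.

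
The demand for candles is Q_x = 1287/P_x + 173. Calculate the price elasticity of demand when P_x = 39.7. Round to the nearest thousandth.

-0.158

At P_x = 39.7, Q_x = 205.4181.
dQ_x/dP_x = −1287/P_x² = −0.8166.
Point elasticity E = (dQ_x/dP_x)·(P_x/Q_x) = -0.8166 × 39.7/205.4181 ≈ -0.158.
|E| < 1, so demand is inelastic at this price.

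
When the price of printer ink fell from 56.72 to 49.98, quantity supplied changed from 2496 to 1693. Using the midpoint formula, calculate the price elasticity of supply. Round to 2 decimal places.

3.03

%Δq = (1693 − 2496)/[(2496 + 1693)/2] = -803/2094.5 ≈ -0.3834.
%ΔP = (49.98 − 56.72)/[(56.72 + 49.98)/2] = -6.74/53.35 ≈ -0.1263.
Arc elasticity E = %Δq/%ΔP ≈ -0.3834/-0.1263 ≈ 3.03.
|E| > 1: supply is elastic over this range.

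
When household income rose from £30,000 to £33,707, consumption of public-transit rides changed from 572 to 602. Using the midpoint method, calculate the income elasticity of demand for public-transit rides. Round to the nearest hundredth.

0.44

%ΔQ = (602 − 572)/[(572+602)/2] = 30/587 ≈ 0.0511.
%ΔM = (33,707 − 30,000)/[(30,000+33,707)/2] = 3707/31853.5 ≈ 0.1164.
E_I = %ΔQ/%ΔM ≈ 0.44.
E_I ∈ (0,1): normal good (necessity).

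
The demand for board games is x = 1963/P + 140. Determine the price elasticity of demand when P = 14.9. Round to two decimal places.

-0.48

At P = 14.9, x = 271.745.
dx/dP = −1963/P² = −8.8419.
Point elasticity E = (dx/dP)·(P/x) = -8.8419 × 14.9/271.745 ≈ -0.48.
|E| < 1, so demand is inelastic at this price.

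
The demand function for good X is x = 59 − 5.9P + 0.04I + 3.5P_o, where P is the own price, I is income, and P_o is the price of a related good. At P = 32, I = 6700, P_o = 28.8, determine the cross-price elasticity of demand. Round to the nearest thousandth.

Substituting, x = 59 − 5.9(32) + 0.04(6700) + 3.5(28.8) = 59 − 188.8 + 268 + 100.8 = 239.
∂x/∂P_o = +3.5, so E_xy = 3.5·(28.8/239) ≈ 0.422.
E_xy > 0: the goods are substitutes.

0.422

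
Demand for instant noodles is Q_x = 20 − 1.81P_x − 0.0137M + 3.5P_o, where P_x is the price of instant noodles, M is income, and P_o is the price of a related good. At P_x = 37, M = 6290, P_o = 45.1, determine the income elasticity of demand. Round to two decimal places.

-3.49

First evaluate Q_x: 20 − 1.81(37) − 0.0137(6290) + 3.5(45.1) = 20 − 66.97 − 86.173 + 157.85 = 24.707.
∂Q_x/∂M = −0.0137, so E_I = -0.0137·(6290/24.707) ≈ -3.49.
E_I < 0: inferior good.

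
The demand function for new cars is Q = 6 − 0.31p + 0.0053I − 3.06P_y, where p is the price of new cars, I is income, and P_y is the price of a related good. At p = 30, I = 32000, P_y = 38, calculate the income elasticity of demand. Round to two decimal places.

Substituting, Q = 6 − 0.31(30) + 0.0053(32000) − 3.06(38) = 6 − 9.3 + 169.6 − 116.28 = 50.02.
∂Q/∂I = +0.0053, so E_I = 0.0053·(32000/50.02) ≈ 3.39.
E_I > 1: normal good (luxury).

3.39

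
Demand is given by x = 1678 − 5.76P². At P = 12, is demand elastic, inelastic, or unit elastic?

At P = 12, x = 848.56.
dx/dP = −2·5.76·P = −138.24.
Point elasticity E = (dx/dP)·(P/x) = -138.24 × 12/848.56 ≈ -1.955.
|E| ≈ 1.955 > 1, so demand is elastic.

elastic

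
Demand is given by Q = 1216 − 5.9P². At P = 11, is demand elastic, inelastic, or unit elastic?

elastic

At P = 11, Q = 502.1.
dQ/dP = −2·5.9·P = −129.8.
Point elasticity E = (dQ/dP)·(P/Q) = -129.8 × 11/502.1 ≈ -2.844.
|E| ≈ 2.844 > 1, so demand is elastic.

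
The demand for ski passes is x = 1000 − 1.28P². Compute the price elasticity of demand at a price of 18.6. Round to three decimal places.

At P = 18.6, x = 557.1712.
dx/dP = −2·1.28·P = −47.616.
Point elasticity E = (dx/dP)·(P/x) = -47.616 × 18.6/557.1712 ≈ -1.590.
|E| > 1, so demand is elastic at this price.

-1.590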